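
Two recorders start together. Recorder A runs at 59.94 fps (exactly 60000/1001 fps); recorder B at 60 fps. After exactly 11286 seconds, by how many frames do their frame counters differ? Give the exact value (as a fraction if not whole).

61560/91 frames

A emits 60000/1001 × 11286 = 61560000/91 frames; B emits 60 × 11286 = 677160.
Difference = 61560/91 frames (≈ 676.4835); B is ahead of A.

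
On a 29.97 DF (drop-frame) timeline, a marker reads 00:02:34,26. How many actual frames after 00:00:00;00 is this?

As if non-drop at 30 labels/s: (0 × 3600 + 2 × 60 + 34) × 30 + 26 = 4646.
Minute boundaries passed: 2; those not divisible by 10: 2 − 0 = 2; dropped labels = 2 × 2 = 4.
Actual frame index = 4646 − 4 = 4642.

4642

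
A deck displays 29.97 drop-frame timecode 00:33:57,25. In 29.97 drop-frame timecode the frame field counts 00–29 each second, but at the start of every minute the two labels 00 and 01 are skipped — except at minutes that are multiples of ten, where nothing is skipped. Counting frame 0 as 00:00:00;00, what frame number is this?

Complete 10-minute blocks: 3, each 17982 frames → 53946.
Remaining 3 whole minutes in the current block: 1800 + 2 × 1798 = 5396 frames.
Within the current minute: 57 × 30 + 25 − 2 = 1733 (labels ;00/;01 skipped at this minute). Total = 53946 + 5396 + 1733 = 61075.

61075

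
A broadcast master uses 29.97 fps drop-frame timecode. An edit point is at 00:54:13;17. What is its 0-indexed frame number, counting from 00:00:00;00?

97509

As if non-drop at 30 labels/s: (0 × 3600 + 54 × 60 + 13) × 30 + 17 = 97607.
Minute boundaries passed: 54; those not divisible by 10: 54 − 5 = 49; dropped labels = 2 × 49 = 98.
Actual frame index = 97607 − 98 = 97509.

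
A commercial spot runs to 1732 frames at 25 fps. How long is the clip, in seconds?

69.28 seconds

Running time = 1732 / (25) = 69.28 s.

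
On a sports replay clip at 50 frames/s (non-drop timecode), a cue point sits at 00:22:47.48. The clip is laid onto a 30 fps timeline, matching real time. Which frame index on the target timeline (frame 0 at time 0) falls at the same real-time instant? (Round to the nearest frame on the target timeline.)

Source frame index: (0×3600 + 22×60 + 47) × 50 + 48 = 68398.
Real time: 68398 / (50) = 34199/25 s.
Target frame: (34199/25) × (30) = 205194/5 ≈ 41038.800 → 41039.

frame 41039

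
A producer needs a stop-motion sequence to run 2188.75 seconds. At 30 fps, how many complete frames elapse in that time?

65662 frames

Frames = 2188.75 × 30 = 131325/2 ≈ 65662.5000.
Complete frames: 65662.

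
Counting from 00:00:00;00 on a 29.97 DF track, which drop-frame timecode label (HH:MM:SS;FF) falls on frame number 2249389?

Each 10-minute DF block holds 10 × 60 × 30 − 9 × 2 = 17982 frames. 2249389 ÷ 17982 → 125 full blocks, remainder 1639.
Within the partial block the first minute is 1800 frames and each further minute 1798, so 0 further minute boundaries passed. Total skipped labels = 18 × 125 + 2 × 0 = 2250.
Non-drop label index = 2249389 + 2250 = 2251639; at 30 labels/s that is 20:50:54:19, i.e. DF 20:50:54;19.

20:50:54;19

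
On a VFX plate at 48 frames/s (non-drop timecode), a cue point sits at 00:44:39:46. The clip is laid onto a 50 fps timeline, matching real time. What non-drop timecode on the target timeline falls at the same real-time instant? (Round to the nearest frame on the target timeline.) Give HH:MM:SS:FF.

00:44:39:48

Source frame index: (0×3600 + 44×60 + 39) × 48 + 46 = 128638.
Real time: 128638 / (48) = 64319/24 s.
Target frame: (64319/24) × (50) = 1607975/12 ≈ 133997.917 → 133998.
At 50 labels/s: frame 133998 → 00:44:39:48.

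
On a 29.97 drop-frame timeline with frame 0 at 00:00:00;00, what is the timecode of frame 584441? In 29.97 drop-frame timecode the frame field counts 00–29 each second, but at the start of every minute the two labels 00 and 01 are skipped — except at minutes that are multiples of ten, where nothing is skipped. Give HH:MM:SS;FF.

Each 10-minute DF block holds 10 × 60 × 30 − 9 × 2 = 17982 frames. 584441 ÷ 17982 → 32 full blocks, remainder 9017.
Within the partial block the first minute is 1800 frames and each further minute 1798, so 5 further minute boundaries passed. Total skipped labels = 18 × 32 + 2 × 5 = 586.
Non-drop label index = 584441 + 586 = 585027; at 30 labels/s that is 05:25:00:27, i.e. DF 05:25:00;27.

05:25:00;27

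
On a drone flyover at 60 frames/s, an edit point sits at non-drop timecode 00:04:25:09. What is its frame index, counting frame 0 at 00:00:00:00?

frame 15909

Total seconds to the label: (0 × 3600 + 4 × 60 + 25) = 265.
Frame index = 265 × 60 + 9 = 15909.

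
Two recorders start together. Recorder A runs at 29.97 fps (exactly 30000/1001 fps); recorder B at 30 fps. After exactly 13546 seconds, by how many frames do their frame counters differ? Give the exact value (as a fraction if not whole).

31260/77 frames

A emits 30000/1001 × 13546 = 31260000/77 frames; B emits 30 × 13546 = 406380.
Difference = 31260/77 frames (≈ 405.9740); B is ahead of A.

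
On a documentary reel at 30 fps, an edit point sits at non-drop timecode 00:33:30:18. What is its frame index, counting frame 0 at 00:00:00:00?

Total seconds to the label: (0 × 3600 + 33 × 60 + 30) = 2010.
Frame index = 2010 × 30 + 18 = 60318.

frame 60318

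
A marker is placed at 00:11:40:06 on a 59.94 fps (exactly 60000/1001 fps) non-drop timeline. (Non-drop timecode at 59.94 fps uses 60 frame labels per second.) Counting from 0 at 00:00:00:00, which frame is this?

Total seconds to the label: (0 × 3600 + 11 × 60 + 40) = 700.
Frame index = 700 × 60 + 6 = 42006.

frame 42006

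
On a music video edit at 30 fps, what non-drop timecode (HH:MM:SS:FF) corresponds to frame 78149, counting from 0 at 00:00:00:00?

00:43:24:29

78149 ÷ 30 = 2604 full seconds, remainder 29 frames.
2604 s = 0 h 43 min 24 s.
Timecode: 00:43:24:29.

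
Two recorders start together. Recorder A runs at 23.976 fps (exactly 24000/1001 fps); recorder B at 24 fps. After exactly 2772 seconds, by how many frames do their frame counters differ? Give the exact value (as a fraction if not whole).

864/13 frames

A emits 24000/1001 × 2772 = 864000/13 frames; B emits 24 × 2772 = 66528.
Difference = 864/13 frames (≈ 66.4615); B is ahead of A.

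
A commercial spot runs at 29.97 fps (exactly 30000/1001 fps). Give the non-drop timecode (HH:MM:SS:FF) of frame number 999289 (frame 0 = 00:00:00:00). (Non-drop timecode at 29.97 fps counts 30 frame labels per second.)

09:15:09:19

999289 ÷ 30 = 33309 full seconds, remainder 19 frames.
33309 s = 9 h 15 min 9 s.
Timecode: 09:15:09:19.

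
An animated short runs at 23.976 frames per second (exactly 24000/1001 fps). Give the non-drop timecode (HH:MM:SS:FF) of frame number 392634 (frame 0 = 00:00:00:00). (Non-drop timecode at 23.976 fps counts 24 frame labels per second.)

392634 ÷ 24 = 16359 full seconds, remainder 18 frames.
16359 s = 4 h 32 min 39 s.
Timecode: 04:32:39:18.

04:32:39:18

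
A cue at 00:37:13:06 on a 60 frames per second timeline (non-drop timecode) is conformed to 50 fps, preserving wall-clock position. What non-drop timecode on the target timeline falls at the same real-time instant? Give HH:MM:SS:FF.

00:37:13:05

Source frame index: (0×3600 + 37×60 + 13) × 60 + 6 = 133986.
Real time: 133986 / (60) = 22331/10 s.
Target frame: (22331/10) × (50) = 111655.
At 50 labels/s: frame 111655 → 00:37:13:05.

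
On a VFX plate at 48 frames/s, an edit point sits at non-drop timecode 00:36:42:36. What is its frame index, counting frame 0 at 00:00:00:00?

Total seconds to the label: (0 × 3600 + 36 × 60 + 42) = 2202.
Frame index = 2202 × 48 + 36 = 105732.

frame 105732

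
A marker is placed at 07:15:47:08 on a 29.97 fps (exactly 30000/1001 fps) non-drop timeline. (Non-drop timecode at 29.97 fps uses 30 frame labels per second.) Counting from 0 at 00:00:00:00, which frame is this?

Total seconds to the label: (7 × 3600 + 15 × 60 + 47) = 26147.
Frame index = 26147 × 30 + 8 = 784418.

frame 784418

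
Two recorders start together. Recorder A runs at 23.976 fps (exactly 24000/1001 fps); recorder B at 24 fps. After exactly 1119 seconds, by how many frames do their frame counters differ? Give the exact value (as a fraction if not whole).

A emits 24000/1001 × 1119 = 26856000/1001 frames; B emits 24 × 1119 = 26856.
Difference = 26856/1001 frames (≈ 26.8292); B is ahead of A.

26856/1001 frames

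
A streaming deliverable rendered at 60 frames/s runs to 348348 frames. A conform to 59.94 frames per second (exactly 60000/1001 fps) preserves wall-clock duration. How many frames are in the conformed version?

348000 frames

Target frames = source frames × (target rate / source rate) = 348348 × (60000/1001)/(60) = 348348 × 1000/1001 = 348000.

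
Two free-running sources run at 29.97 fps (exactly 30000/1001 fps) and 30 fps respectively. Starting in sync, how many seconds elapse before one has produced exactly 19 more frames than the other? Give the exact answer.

The gap grows by |30 − 30000/1001| = 30/1001 frames per second.
Time for a 19-frame gap: 19 ÷ (30/1001) = 19019/30 s.

19019/30 seconds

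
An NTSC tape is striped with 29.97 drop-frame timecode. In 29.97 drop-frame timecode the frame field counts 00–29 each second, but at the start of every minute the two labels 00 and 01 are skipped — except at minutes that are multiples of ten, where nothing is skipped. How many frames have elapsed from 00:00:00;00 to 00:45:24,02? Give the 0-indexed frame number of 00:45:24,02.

81640

Complete 10-minute blocks: 4, each 17982 frames → 71928.
Remaining 5 whole minutes in the current block: 1800 + 4 × 1798 = 8992 frames.
Within the current minute: 24 × 30 + 2 − 2 = 720 (labels ;00/;01 skipped at this minute). Total = 71928 + 8992 + 720 = 81640.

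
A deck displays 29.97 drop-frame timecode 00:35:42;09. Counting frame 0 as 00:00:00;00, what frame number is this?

As if non-drop at 30 labels/s: (0 × 3600 + 35 × 60 + 42) × 30 + 9 = 64269.
Minute boundaries passed: 35; those not divisible by 10: 35 − 3 = 32; dropped labels = 2 × 32 = 64.
Actual frame index = 64269 − 64 = 64205.

64205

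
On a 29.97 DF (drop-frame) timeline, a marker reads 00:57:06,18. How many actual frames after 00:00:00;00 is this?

As if non-drop at 30 labels/s: (0 × 3600 + 57 × 60 + 6) × 30 + 18 = 102798.
Minute boundaries passed: 57; those not divisible by 10: 57 − 5 = 52; dropped labels = 2 × 52 = 104.
Actual frame index = 102798 − 104 = 102694.

102694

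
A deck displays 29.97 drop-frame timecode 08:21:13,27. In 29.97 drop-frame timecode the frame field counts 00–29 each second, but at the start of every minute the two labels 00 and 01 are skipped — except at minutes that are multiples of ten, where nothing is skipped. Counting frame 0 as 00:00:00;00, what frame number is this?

Complete 10-minute blocks: 50, each 17982 frames → 899100.
Remaining 1 whole minute in the current block: 1800 + 0 × 1798 = 1800 frames.
Within the current minute: 13 × 30 + 27 − 2 = 415 (labels ;00/;01 skipped at this minute). Total = 899100 + 1800 + 415 = 901315.

901315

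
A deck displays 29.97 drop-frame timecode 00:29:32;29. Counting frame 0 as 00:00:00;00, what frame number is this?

53135

As if non-drop at 30 labels/s: (0 × 3600 + 29 × 60 + 32) × 30 + 29 = 53189.
Minute boundaries passed: 29; those not divisible by 10: 29 − 2 = 27; dropped labels = 2 × 27 = 54.
Actual frame index = 53189 − 54 = 53135.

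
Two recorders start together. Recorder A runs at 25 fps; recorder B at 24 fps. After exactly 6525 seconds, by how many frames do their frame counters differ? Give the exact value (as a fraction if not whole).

A emits 25 × 6525 = 163125 frames; B emits 24 × 6525 = 156600.
Difference = 6525 frames; B is behind A.

6525 frames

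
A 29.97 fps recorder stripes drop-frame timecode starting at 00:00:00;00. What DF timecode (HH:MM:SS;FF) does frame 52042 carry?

00:28:56;14

Ten DF minutes hold 17982 frames, so frame 52042 lies in block 2 (frames 35964–53945) with 16078 frames into that block.
The block's first minute is 1800 frames and the rest 1798 each; 16078 frames reaches minute 8, so 2 × 18 + 8 × 2 = 52 labels have been skipped so far.
Adding those back, label number 52042 + 52 = 52094 at 30 labels/s is 1736 s + 14 f = 0 h 28 min 56 s frame 14, i.e. 00:28:56;14.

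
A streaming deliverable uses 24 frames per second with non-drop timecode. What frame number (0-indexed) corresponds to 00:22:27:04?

32332

Total seconds to the label: (0 × 3600 + 22 × 60 + 27) = 1347.
Frame index = 1347 × 24 + 4 = 32332.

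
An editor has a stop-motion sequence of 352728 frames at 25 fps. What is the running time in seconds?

14109.12 seconds

Running time = 352728 / (25) = 14109.12 s.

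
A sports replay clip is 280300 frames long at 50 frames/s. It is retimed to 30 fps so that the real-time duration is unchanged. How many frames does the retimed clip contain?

Target frames = source frames × (target rate / source rate) = 280300 × (30)/(50) = 280300 × 3/5 = 168180.

168180 frames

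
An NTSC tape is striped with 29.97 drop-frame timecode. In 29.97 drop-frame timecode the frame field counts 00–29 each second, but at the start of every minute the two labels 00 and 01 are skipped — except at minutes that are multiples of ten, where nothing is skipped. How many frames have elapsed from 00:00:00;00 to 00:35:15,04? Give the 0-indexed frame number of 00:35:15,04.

63390

As if non-drop at 30 labels/s: (0 × 3600 + 35 × 60 + 15) × 30 + 4 = 63454.
Minute boundaries passed: 35; those not divisible by 10: 35 − 3 = 32; dropped labels = 2 × 32 = 64.
Actual frame index = 63454 − 64 = 63390.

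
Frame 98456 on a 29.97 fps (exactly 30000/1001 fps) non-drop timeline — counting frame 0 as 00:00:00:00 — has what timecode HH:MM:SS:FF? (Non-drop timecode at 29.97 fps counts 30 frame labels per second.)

98456 ÷ 30 = 3281 full seconds, remainder 26 frames.
3281 s = 0 h 54 min 41 s.
Timecode: 00:54:41:26.

00:54:41:26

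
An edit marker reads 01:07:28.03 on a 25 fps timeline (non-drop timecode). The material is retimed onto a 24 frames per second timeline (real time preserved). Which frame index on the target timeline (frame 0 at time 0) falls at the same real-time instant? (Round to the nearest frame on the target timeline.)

frame 97155

Source frame index: (1×3600 + 7×60 + 28) × 25 + 3 = 101203.
Real time: 101203 / (25) = 101203/25 s.
Target frame: (101203/25) × (24) = 2428872/25 ≈ 97154.880 → 97155.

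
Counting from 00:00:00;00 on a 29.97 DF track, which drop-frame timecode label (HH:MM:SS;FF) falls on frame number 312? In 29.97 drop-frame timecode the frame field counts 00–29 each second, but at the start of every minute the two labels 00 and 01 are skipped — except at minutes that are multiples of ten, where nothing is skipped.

Each 10-minute DF block holds 10 × 60 × 30 − 9 × 2 = 17982 frames. 312 ÷ 17982 → 0 full blocks, remainder 312.
Within the partial block the first minute is 1800 frames and each further minute 1798, so 0 further minute boundaries passed. Total skipped labels = 18 × 0 + 2 × 0 = 0.
Non-drop label index = 312 + 0 = 312; at 30 labels/s that is 00:00:10:12, i.e. DF 00:00:10;12.

00:00:10;12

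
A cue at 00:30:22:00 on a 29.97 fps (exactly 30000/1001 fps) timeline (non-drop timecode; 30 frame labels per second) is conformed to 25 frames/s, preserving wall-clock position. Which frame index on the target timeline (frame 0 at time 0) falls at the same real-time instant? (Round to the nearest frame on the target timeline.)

frame 45596

Source frame index: (0×3600 + 30×60 + 22) × 30 + 0 = 54660.
Real time: 54660 / (30000/1001) = 911911/500 s.
Target frame: (911911/500) × (25) = 911911/20 ≈ 45595.550 → 45596.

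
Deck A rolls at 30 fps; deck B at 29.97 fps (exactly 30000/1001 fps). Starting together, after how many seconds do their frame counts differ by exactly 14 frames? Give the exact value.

7007/15 seconds

The gap grows by |30000/1001 − 30| = 30/1001 frames per second.
Time for a 14-frame gap: 14 ÷ (30/1001) = 7007/15 s.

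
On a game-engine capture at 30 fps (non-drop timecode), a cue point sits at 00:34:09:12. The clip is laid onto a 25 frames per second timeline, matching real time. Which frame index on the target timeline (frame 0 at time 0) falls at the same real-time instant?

frame 51235

Source frame index: (0×3600 + 34×60 + 9) × 30 + 12 = 61482.
Real time: 61482 / (30) = 10247/5 s.
Target frame: (10247/5) × (25) = 51235.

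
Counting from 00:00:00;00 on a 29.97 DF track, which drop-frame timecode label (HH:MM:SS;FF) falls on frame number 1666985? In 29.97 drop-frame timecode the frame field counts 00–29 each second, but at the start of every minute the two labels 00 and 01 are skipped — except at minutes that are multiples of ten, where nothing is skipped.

Ten DF minutes hold 17982 frames, so frame 1666985 lies in block 92 (frames 1654344–1672325) with 12641 frames into that block.
The block's first minute is 1800 frames and the rest 1798 each; 12641 frames reaches minute 7, so 92 × 18 + 7 × 2 = 1670 labels have been skipped so far.
Adding those back, label number 1666985 + 1670 = 1668655 at 30 labels/s is 55621 s + 25 f = 15 h 27 min 1 s frame 25, i.e. 15:27:01;25.

15:27:01;25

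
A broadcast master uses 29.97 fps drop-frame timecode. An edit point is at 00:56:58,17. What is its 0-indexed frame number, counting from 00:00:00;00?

102455

As if non-drop at 30 labels/s: (0 × 3600 + 56 × 60 + 58) × 30 + 17 = 102557.
Minute boundaries passed: 56; those not divisible by 10: 56 − 5 = 51; dropped labels = 2 × 51 = 102.
Actual frame index = 102557 − 102 = 102455.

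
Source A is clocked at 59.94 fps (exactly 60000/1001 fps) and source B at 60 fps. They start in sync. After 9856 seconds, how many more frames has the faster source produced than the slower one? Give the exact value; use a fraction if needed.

7680/13 frames

A emits 60000/1001 × 9856 = 7680000/13 frames; B emits 60 × 9856 = 591360.
Difference = 7680/13 frames (≈ 590.7692); B is ahead of A.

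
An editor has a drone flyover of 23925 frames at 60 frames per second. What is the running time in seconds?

Running time = 23925 / (60) = 398.75 s.

398.75 seconds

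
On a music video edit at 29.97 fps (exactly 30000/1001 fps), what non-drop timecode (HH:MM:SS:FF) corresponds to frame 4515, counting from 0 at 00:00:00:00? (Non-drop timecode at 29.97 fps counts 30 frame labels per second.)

00:02:30:15

4515 ÷ 30 = 150 full seconds, remainder 15 frames.
150 s = 0 h 2 min 30 s.
Timecode: 00:02:30:15.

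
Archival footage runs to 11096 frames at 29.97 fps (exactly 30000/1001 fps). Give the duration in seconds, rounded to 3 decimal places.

370.237 seconds

Running time = 11096 × 1001/30000 = 1388387/3750 s ≈ 370.237 s.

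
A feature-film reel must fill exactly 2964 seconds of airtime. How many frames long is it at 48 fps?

Frames = 2964 × 48 = 142272.

142272 frames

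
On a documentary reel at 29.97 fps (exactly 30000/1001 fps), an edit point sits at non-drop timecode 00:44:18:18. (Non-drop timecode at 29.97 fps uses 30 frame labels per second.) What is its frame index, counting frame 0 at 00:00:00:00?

Total seconds to the label: (0 × 3600 + 44 × 60 + 18) = 2658.
Frame index = 2658 × 30 + 18 = 79758.

79758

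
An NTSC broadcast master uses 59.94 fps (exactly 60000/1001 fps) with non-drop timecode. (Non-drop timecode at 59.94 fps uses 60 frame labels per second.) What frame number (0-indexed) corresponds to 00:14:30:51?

Total seconds to the label: (0 × 3600 + 14 × 60 + 30) = 870.
Frame index = 870 × 60 + 51 = 52251.

frame 52251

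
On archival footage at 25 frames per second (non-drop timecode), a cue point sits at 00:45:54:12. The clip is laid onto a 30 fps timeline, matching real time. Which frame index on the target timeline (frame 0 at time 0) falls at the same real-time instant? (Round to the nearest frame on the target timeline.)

frame 82634

Source frame index: (0×3600 + 45×60 + 54) × 25 + 12 = 68862.
Real time: 68862 / (25) = 68862/25 s.
Target frame: (68862/25) × (30) = 413172/5 ≈ 82634.400 → 82634.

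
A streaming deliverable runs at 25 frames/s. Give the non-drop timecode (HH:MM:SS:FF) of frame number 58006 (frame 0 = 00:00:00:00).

58006 ÷ 25 = 2320 full seconds, remainder 6 frames.
2320 s = 0 h 38 min 40 s.
Timecode: 00:38:40:06.

00:38:40:06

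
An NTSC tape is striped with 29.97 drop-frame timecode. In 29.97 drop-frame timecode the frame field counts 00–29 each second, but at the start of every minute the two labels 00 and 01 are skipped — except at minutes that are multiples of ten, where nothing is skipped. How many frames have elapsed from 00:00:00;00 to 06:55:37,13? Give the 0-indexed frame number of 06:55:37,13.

747375

As if non-drop at 30 labels/s: (6 × 3600 + 55 × 60 + 37) × 30 + 13 = 748123.
Minute boundaries passed: 415; those not divisible by 10: 415 − 41 = 374; dropped labels = 2 × 374 = 748.
Actual frame index = 748123 − 748 = 747375.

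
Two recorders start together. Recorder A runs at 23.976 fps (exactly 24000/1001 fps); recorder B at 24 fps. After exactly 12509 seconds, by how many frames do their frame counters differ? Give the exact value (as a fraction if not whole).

A emits 24000/1001 × 12509 = 42888000/143 frames; B emits 24 × 12509 = 300216.
Difference = 42888/143 frames (≈ 299.9161); B is ahead of A.

42888/143 frames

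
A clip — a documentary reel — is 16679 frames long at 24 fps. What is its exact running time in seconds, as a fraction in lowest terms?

Running time = 16679 ÷ (24) = 16679 × 1/24 = 16679/24 s.

16679/24 seconds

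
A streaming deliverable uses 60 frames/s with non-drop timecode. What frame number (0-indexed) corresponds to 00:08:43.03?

31383

Total seconds to the label: (0 × 3600 + 8 × 60 + 43) = 523.
Frame index = 523 × 60 + 3 = 31383.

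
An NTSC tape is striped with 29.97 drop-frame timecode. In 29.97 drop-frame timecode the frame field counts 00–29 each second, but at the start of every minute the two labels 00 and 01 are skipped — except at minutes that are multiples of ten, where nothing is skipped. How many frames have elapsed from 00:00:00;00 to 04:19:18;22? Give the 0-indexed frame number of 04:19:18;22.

Complete 10-minute blocks: 25, each 17982 frames → 449550.
Remaining 9 whole minutes in the current block: 1800 + 8 × 1798 = 16184 frames.
Within the current minute: 18 × 30 + 22 − 2 = 560 (labels ;00/;01 skipped at this minute). Total = 449550 + 16184 + 560 = 466294.

466294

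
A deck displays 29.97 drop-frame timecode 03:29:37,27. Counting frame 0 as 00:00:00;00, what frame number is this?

Complete 10-minute blocks: 20, each 17982 frames → 359640.
Remaining 9 whole minutes in the current block: 1800 + 8 × 1798 = 16184 frames.
Within the current minute: 37 × 30 + 27 − 2 = 1135 (labels ;00/;01 skipped at this minute). Total = 359640 + 16184 + 1135 = 376959.

376959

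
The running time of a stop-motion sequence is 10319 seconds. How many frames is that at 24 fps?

Frames = 10319 × 24 = 247656.

247656 frames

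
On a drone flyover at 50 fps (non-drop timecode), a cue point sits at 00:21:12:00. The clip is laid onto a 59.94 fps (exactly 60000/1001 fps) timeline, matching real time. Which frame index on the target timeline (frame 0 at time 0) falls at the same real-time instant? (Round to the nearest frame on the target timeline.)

frame 76244

Source frame index: (0×3600 + 21×60 + 12) × 50 + 0 = 63600.
Real time: 63600 / (50) = 1272 s.
Target frame: (1272) × (60000/1001) = 76320000/1001 ≈ 76243.756 → 76244.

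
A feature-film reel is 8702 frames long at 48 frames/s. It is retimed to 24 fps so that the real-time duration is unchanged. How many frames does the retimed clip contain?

Target frames = source frames × (target rate / source rate) = 8702 × (24)/(48) = 8702 × 1/2 = 4351.

4351 frames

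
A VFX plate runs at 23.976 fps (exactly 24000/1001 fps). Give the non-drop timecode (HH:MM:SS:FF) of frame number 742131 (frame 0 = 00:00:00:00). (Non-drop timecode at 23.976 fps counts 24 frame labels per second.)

08:35:22:03

742131 ÷ 24 = 30922 full seconds, remainder 3 frames.
30922 s = 8 h 35 min 22 s.
Timecode: 08:35:22:03.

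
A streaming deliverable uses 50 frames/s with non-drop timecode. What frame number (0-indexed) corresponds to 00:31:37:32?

94882

Total seconds to the label: (0 × 3600 + 31 × 60 + 37) = 1897.
Frame index = 1897 × 50 + 32 = 94882.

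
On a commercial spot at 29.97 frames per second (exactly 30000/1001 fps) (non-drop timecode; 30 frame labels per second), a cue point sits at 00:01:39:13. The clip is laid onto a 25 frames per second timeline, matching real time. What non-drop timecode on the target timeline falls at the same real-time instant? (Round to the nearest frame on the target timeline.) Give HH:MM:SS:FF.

00:01:39:13

Source frame index: (0×3600 + 1×60 + 39) × 30 + 13 = 2983.
Real time: 2983 / (30000/1001) = 2985983/30000 s.
Target frame: (2985983/30000) × (25) = 2985983/1200 ≈ 2488.319 → 2488.
At 25 labels/s: frame 2488 → 00:01:39:13.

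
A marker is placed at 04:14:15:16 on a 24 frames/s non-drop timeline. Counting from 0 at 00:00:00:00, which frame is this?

Total seconds to the label: (4 × 3600 + 14 × 60 + 15) = 15255.
Frame index = 15255 × 24 + 16 = 366136.

366136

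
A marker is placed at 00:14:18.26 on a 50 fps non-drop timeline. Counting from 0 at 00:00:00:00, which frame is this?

Total seconds to the label: (0 × 3600 + 14 × 60 + 18) = 858.
Frame index = 858 × 50 + 26 = 42926.

42926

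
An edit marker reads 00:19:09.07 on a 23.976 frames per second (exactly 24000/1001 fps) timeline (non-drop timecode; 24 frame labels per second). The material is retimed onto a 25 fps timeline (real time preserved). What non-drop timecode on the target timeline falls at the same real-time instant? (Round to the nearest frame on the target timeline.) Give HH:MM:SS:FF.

00:19:10:11

Source frame index: (0×3600 + 19×60 + 9) × 24 + 7 = 27583.
Real time: 27583 / (24000/1001) = 27610583/24000 s.
Target frame: (27610583/24000) × (25) = 27610583/960 ≈ 28761.024 → 28761.
At 25 labels/s: frame 28761 → 00:19:10:11.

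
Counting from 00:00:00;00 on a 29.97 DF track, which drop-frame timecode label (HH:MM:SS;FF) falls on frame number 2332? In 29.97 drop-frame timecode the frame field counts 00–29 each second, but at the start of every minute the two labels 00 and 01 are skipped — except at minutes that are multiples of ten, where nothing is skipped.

Ten DF minutes hold 17982 frames, so frame 2332 lies in block 0 (frames 0–17981) with 2332 frames into that block.
The block's first minute is 1800 frames and the rest 1798 each; 2332 frames reaches minute 1, so 0 × 18 + 1 × 2 = 2 labels have been skipped so far.
Adding those back, label number 2332 + 2 = 2334 at 30 labels/s is 77 s + 24 f = 0 h 1 min 17 s frame 24, i.e. 00:01:17;24.

00:01:17;24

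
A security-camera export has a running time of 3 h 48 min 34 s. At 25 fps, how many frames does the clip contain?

342850 frames

3 h 48 min 34 s = 13714 s.
Frames = 13714 × 25 = 342850.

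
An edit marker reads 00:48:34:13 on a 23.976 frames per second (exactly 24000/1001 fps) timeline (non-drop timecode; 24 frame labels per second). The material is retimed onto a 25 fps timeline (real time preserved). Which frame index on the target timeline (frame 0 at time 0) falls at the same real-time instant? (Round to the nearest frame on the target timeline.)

Source frame index: (0×3600 + 48×60 + 34) × 24 + 13 = 69949.
Real time: 69949 / (24000/1001) = 70018949/24000 s.
Target frame: (70018949/24000) × (25) = 70018949/960 ≈ 72936.405 → 72936.

frame 72936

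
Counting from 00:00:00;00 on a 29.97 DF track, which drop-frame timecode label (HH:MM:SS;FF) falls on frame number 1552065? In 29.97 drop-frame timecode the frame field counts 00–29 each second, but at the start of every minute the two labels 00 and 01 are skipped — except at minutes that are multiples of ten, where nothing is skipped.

14:23:07;09

Each 10-minute DF block holds 10 × 60 × 30 − 9 × 2 = 17982 frames. 1552065 ÷ 17982 → 86 full blocks, remainder 5613.
Within the partial block the first minute is 1800 frames and each further minute 1798, so 3 further minute boundaries passed. Total skipped labels = 18 × 86 + 2 × 3 = 1554.
Non-drop label index = 1552065 + 1554 = 1553619; at 30 labels/s that is 14:23:07:09, i.e. DF 14:23:07;09.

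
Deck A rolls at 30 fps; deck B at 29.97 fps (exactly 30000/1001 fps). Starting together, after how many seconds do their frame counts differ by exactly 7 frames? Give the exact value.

7007/30 seconds

The gap grows by |30000/1001 − 30| = 30/1001 frames per second.
Time for a 7-frame gap: 7 ÷ (30/1001) = 7007/30 s.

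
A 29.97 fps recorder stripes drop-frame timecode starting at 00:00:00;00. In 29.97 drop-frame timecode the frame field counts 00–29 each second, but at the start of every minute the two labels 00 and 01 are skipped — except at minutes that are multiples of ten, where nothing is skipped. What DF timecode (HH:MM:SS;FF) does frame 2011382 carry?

18:38:33;06

Each 10-minute DF block holds 10 × 60 × 30 − 9 × 2 = 17982 frames. 2011382 ÷ 17982 → 111 full blocks, remainder 15380.
Within the partial block the first minute is 1800 frames and each further minute 1798, so 8 further minute boundaries passed. Total skipped labels = 18 × 111 + 2 × 8 = 2014.
Non-drop label index = 2011382 + 2014 = 2013396; at 30 labels/s that is 18:38:33:06, i.e. DF 18:38:33;06.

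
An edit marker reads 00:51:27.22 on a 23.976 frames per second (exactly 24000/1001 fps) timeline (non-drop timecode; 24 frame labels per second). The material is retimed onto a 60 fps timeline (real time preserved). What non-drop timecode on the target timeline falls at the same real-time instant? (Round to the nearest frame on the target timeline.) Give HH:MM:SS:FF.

Source frame index: (0×3600 + 51×60 + 27) × 24 + 22 = 74110.
Real time: 74110 / (24000/1001) = 7418411/2400 s.
Target frame: (7418411/2400) × (60) = 7418411/40 ≈ 185460.275 → 185460.
At 60 labels/s: frame 185460 → 00:51:31:00.

00:51:31:00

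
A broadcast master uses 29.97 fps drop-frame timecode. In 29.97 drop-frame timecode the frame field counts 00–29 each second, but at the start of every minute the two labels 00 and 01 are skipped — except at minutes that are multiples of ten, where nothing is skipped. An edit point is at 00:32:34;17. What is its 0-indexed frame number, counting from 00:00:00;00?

As if non-drop at 30 labels/s: (0 × 3600 + 32 × 60 + 34) × 30 + 17 = 58637.
Minute boundaries passed: 32; those not divisible by 10: 32 − 3 = 29; dropped labels = 2 × 29 = 58.
Actual frame index = 58637 − 58 = 58579.

58579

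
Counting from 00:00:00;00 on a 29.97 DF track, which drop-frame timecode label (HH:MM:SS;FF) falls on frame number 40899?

00:22:44;19

Ten DF minutes hold 17982 frames, so frame 40899 lies in block 2 (frames 35964–53945) with 4935 frames into that block.
The block's first minute is 1800 frames and the rest 1798 each; 4935 frames reaches minute 2, so 2 × 18 + 2 × 2 = 40 labels have been skipped so far.
Adding those back, label number 40899 + 40 = 40939 at 30 labels/s is 1364 s + 19 f = 0 h 22 min 44 s frame 19, i.e. 00:22:44;19.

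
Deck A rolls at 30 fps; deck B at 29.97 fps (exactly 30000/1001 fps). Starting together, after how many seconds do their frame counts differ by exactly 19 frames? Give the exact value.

19019/30 seconds

The gap grows by |30000/1001 − 30| = 30/1001 frames per second.
Time for a 19-frame gap: 19 ÷ (30/1001) = 19019/30 s.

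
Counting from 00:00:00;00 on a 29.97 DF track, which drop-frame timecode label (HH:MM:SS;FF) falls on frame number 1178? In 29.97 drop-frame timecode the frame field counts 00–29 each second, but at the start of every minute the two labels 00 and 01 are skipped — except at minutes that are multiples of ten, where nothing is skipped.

00:00:39;08

Ten DF minutes hold 17982 frames, so frame 1178 lies in block 0 (frames 0–17981) with 1178 frames into that block.
The block's first minute is 1800 frames and the rest 1798 each; 1178 frames reaches minute 0, so 0 × 18 + 0 × 2 = 0 labels have been skipped so far.
Adding those back, label number 1178 + 0 = 1178 at 30 labels/s is 39 s + 8 f = 0 h 0 min 39 s frame 8, i.e. 00:00:39;08.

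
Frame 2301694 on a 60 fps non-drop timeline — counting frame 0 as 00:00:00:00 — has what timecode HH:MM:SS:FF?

2301694 ÷ 60 = 38361 full seconds, remainder 34 frames.
38361 s = 10 h 39 min 21 s.
Timecode: 10:39:21:34.

10:39:21:34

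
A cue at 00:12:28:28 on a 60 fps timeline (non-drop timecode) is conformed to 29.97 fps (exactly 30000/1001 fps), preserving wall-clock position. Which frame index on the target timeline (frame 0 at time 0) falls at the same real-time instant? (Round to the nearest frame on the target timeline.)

Source frame index: (0×3600 + 12×60 + 28) × 60 + 28 = 44908.
Real time: 44908 / (60) = 11227/15 s.
Target frame: (11227/15) × (30000/1001) = 22454000/1001 ≈ 22431.568 → 22432.

frame 22432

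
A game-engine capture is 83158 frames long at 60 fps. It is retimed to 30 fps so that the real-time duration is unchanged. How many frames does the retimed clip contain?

Target frames = source frames × (target rate / source rate) = 83158 × (30)/(60) = 83158 × 1/2 = 41579.

41579 frames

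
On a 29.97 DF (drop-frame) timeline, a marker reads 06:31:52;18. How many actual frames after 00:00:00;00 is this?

704674

Complete 10-minute blocks: 39, each 17982 frames → 701298.
Remaining 1 whole minute in the current block: 1800 + 0 × 1798 = 1800 frames.
Within the current minute: 52 × 30 + 18 − 2 = 1576 (labels ;00/;01 skipped at this minute). Total = 701298 + 1800 + 1576 = 704674.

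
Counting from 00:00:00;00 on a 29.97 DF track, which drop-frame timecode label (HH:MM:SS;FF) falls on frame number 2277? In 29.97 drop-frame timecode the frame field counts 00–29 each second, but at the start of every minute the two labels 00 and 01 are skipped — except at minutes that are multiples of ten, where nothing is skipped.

Ten DF minutes hold 17982 frames, so frame 2277 lies in block 0 (frames 0–17981) with 2277 frames into that block.
The block's first minute is 1800 frames and the rest 1798 each; 2277 frames reaches minute 1, so 0 × 18 + 1 × 2 = 2 labels have been skipped so far.
Adding those back, label number 2277 + 2 = 2279 at 30 labels/s is 75 s + 29 f = 0 h 1 min 15 s frame 29, i.e. 00:01:15;29.

00:01:15;29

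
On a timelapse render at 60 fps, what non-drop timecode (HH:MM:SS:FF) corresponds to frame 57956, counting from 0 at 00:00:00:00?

57956 ÷ 60 = 965 full seconds, remainder 56 frames.
965 s = 0 h 16 min 5 s.
Timecode: 00:16:05:56.

00:16:05:56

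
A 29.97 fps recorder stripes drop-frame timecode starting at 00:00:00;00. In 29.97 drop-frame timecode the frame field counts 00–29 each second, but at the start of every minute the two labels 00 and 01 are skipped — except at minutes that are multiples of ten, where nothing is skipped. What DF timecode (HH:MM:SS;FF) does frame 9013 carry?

00:05:00;23

Ten DF minutes hold 17982 frames, so frame 9013 lies in block 0 (frames 0–17981) with 9013 frames into that block.
The block's first minute is 1800 frames and the rest 1798 each; 9013 frames reaches minute 5, so 0 × 18 + 5 × 2 = 10 labels have been skipped so far.
Adding those back, label number 9013 + 10 = 9023 at 30 labels/s is 300 s + 23 f = 0 h 5 min 0 s frame 23, i.e. 00:05:00;23.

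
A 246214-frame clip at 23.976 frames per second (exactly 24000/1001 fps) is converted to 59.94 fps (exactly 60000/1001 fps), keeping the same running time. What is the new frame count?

Target frames = source frames × (target rate / source rate) = 246214 × (60000/1001)/(24000/1001) = 246214 × 5/2 = 615535.

615535 frames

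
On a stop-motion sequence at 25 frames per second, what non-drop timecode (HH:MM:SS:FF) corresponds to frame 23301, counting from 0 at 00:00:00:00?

00:15:32:01

23301 ÷ 25 = 932 full seconds, remainder 1 frame.
932 s = 0 h 15 min 32 s.
Timecode: 00:15:32:01.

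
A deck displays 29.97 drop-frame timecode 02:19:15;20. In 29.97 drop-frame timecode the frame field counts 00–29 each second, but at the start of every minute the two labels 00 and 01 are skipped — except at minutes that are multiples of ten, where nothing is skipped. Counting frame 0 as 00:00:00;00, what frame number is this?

Complete 10-minute blocks: 13, each 17982 frames → 233766.
Remaining 9 whole minutes in the current block: 1800 + 8 × 1798 = 16184 frames.
Within the current minute: 15 × 30 + 20 − 2 = 468 (labels ;00/;01 skipped at this minute). Total = 233766 + 16184 + 468 = 250418.

250418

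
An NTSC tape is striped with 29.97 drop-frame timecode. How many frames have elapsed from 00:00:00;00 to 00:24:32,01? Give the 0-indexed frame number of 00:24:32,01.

Complete 10-minute blocks: 2, each 17982 frames → 35964.
Remaining 4 whole minutes in the current block: 1800 + 3 × 1798 = 7194 frames.
Within the current minute: 32 × 30 + 1 − 2 = 959 (labels ;00/;01 skipped at this minute). Total = 35964 + 7194 + 959 = 44117.

44117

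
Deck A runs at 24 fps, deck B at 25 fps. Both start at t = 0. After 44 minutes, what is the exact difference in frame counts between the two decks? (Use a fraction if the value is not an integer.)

44 min = 2640 s.
A emits 24 × 2640 = 63360 frames; B emits 25 × 2640 = 66000.
Difference = 2640 frames; B is ahead of A.

2640 frames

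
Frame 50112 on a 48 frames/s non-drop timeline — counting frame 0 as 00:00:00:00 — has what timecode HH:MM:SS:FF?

00:17:24:00

50112 ÷ 48 = 1044 full seconds, remainder 0 frames.
1044 s = 0 h 17 min 24 s.
Timecode: 00:17:24:00.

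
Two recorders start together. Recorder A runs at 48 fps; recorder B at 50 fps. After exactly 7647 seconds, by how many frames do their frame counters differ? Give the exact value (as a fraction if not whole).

15294 frames

A emits 48 × 7647 = 367056 frames; B emits 50 × 7647 = 382350.
Difference = 15294 frames; B is ahead of A.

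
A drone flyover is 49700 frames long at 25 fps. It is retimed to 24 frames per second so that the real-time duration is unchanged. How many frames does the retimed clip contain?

47712 frames

Target frames = source frames × (target rate / source rate) = 49700 × (24)/(25) = 49700 × 24/25 = 47712.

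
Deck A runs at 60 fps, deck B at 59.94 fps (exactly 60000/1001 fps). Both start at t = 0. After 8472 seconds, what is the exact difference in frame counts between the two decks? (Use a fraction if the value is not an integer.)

A emits 60 × 8472 = 508320 frames; B emits 60000/1001 × 8472 = 508320000/1001.
Difference = 508320/1001 frames (≈ 507.8122); B is behind A.

508320/1001 frames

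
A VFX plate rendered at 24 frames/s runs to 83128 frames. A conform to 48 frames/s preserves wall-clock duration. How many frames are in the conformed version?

Frames at target rate = 83128 × (48) / (24) = 166256.

166256 frames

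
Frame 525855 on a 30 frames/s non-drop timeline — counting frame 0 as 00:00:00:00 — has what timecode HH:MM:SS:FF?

525855 ÷ 30 = 17528 full seconds, remainder 15 frames.
17528 s = 4 h 52 min 8 s.
Timecode: 04:52:08:15.

04:52:08:15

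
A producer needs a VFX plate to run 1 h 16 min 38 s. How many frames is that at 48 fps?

1 h 16 min 38 s = 4598 s.
Frames = 4598 × 48 = 220704.

220704 frames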